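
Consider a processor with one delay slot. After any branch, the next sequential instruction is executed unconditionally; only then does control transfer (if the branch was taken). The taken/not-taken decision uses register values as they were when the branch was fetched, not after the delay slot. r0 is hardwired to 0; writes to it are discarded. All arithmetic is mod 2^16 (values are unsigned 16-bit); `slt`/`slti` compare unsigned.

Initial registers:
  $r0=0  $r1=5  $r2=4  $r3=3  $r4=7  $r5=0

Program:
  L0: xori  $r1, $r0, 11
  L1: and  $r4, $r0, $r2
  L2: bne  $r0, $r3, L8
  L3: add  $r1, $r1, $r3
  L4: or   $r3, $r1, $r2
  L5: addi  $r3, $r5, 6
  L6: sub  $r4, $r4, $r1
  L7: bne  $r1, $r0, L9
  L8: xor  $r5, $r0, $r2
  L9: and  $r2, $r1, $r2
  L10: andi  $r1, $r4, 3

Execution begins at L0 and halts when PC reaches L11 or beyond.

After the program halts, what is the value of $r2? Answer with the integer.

[0] xori  $r1, $r0, 11  →  {$r0:0, $r1:11, $r2:4, $r3:3, $r4:7, $r5:0}
[1] and  $r4, $r0, $r2  →  {$r0:0, $r1:11, $r2:4, $r3:3, $r4:0, $r5:0}
[2] bne  $r0, $r3, L8  →  {$r0:0, $r1:11, $r2:4, $r3:3, $r4:0, $r5:0}  ⟨branch taken⟩
[3] add  $r1, $r1, $r3  →  {$r0:0, $r1:14, $r2:4, $r3:3, $r4:0, $r5:0}
[8] xor  $r5, $r0, $r2  →  {$r0:0, $r1:14, $r2:4, $r3:3, $r4:0, $r5:4}
[9] and  $r2, $r1, $r2  →  {$r0:0, $r1:14, $r2:4, $r3:3, $r4:0, $r5:4}
[10] andi  $r1, $r4, 3  →  {$r0:0, $r1:0, $r2:4, $r3:3, $r4:0, $r5:4}

4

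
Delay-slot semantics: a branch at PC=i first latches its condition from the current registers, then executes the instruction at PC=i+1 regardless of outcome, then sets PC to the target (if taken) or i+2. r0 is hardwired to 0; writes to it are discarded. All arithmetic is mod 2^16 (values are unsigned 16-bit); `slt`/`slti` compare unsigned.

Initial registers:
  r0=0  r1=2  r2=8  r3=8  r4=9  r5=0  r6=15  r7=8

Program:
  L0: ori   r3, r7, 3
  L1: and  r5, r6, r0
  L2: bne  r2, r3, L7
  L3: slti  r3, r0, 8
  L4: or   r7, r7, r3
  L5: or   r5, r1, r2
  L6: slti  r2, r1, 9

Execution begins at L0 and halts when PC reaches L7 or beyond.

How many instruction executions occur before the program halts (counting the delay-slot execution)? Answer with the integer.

4

  step pc=0: ori   r3, r7, 3  regs=(0,2,8,11,9,0,15,8)
  step pc=1: and  r5, r6, r0  regs=(0,2,8,11,9,0,15,8)
  step pc=2: bne  r2, r3, L7  cond=T  regs=(0,2,8,11,9,0,15,8)
  step pc=3: slti  r3, r0, 8  regs=(0,2,8,1,9,0,15,8)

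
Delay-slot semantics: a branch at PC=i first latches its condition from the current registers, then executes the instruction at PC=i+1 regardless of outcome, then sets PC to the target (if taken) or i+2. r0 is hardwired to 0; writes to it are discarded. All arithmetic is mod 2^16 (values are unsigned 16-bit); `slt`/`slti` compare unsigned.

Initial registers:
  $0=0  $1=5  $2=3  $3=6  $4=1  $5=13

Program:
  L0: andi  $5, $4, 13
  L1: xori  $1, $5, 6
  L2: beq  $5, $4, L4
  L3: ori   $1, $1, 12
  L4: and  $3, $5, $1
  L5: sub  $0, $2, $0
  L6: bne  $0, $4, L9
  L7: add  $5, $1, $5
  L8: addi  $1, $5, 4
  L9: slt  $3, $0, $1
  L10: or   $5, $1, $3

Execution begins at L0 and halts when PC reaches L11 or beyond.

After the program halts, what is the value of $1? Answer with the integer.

15

PC=0  andi  $5, $4, 13       | $0=0 $1=5 $2=3 $3=6 $4=1 $5=1
PC=1  xori  $1, $5, 6        | $0=0 $1=7 $2=3 $3=6 $4=1 $5=1
PC=2  beq  $5, $4, L4        | $0=0 $1=7 $2=3 $3=6 $4=1 $5=1  [TAKEN]
PC=3  ori   $1, $1, 12       | $0=0 $1=15 $2=3 $3=6 $4=1 $5=1
PC=4  and  $3, $5, $1        | $0=0 $1=15 $2=3 $3=1 $4=1 $5=1
PC=5  sub  $0, $2, $0        | $0=0 $1=15 $2=3 $3=1 $4=1 $5=1
PC=6  bne  $0, $4, L9        | $0=0 $1=15 $2=3 $3=1 $4=1 $5=1  [TAKEN]
PC=7  add  $5, $1, $5        | $0=0 $1=15 $2=3 $3=1 $4=1 $5=16
PC=9  slt  $3, $0, $1        | $0=0 $1=15 $2=3 $3=1 $4=1 $5=16
PC=10 or   $5, $1, $3        | $0=0 $1=15 $2=3 $3=1 $4=1 $5=15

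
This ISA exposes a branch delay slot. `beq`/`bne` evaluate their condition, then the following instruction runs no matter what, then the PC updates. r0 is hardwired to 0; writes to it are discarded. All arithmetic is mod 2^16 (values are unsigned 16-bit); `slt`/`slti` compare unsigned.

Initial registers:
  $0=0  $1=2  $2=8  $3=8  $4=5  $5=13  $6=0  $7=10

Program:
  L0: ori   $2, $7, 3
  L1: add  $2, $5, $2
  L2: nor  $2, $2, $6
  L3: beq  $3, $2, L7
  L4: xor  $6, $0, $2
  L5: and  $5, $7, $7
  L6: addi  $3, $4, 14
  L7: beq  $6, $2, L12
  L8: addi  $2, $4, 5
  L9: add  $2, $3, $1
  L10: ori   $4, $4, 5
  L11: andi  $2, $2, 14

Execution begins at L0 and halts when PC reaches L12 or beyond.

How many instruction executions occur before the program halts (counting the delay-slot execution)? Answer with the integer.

PC=0  ori   $2, $7, 3        | $0=0 $1=2 $2=11 $3=8 $4=5 $5=13 $6=0 $7=10
PC=1  add  $2, $5, $2        | $0=0 $1=2 $2=24 $3=8 $4=5 $5=13 $6=0 $7=10
PC=2  nor  $2, $2, $6        | $0=0 $1=2 $2=65511 $3=8 $4=5 $5=13 $6=0 $7=10
PC=3  beq  $3, $2, L7        | $0=0 $1=2 $2=65511 $3=8 $4=5 $5=13 $6=0 $7=10  [not taken]
PC=4  xor  $6, $0, $2        | $0=0 $1=2 $2=65511 $3=8 $4=5 $5=13 $6=65511 $7=10
PC=5  and  $5, $7, $7        | $0=0 $1=2 $2=65511 $3=8 $4=5 $5=10 $6=65511 $7=10
PC=6  addi  $3, $4, 14       | $0=0 $1=2 $2=65511 $3=19 $4=5 $5=10 $6=65511 $7=10
PC=7  beq  $6, $2, L12       | $0=0 $1=2 $2=65511 $3=19 $4=5 $5=10 $6=65511 $7=10  [TAKEN]
PC=8  addi  $2, $4, 5        | $0=0 $1=2 $2=10 $3=19 $4=5 $5=10 $6=65511 $7=10

9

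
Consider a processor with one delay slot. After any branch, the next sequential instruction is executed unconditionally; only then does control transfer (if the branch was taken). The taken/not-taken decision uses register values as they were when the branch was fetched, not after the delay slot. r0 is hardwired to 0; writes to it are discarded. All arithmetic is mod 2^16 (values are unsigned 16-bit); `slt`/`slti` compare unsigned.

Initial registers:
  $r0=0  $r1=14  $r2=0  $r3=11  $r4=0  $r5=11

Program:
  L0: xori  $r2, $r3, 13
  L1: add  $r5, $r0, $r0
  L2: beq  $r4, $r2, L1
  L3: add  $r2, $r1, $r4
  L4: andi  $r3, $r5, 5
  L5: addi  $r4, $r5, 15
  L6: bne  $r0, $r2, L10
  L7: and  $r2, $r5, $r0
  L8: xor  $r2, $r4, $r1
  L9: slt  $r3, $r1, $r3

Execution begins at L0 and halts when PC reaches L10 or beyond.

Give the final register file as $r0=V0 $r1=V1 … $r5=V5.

  step pc=0: xori  $r2, $r3, 13  regs=(0,14,6,11,0,11)
  step pc=1: add  $r5, $r0, $r0  regs=(0,14,6,11,0,0)
  step pc=2: beq  $r4, $r2, L1  cond=F  regs=(0,14,6,11,0,0)
  step pc=3: add  $r2, $r1, $r4  regs=(0,14,14,11,0,0)
  step pc=4: andi  $r3, $r5, 5  regs=(0,14,14,0,0,0)
  step pc=5: addi  $r4, $r5, 15  regs=(0,14,14,0,15,0)
  step pc=6: bne  $r0, $r2, L10  cond=T  regs=(0,14,14,0,15,0)
  step pc=7: and  $r2, $r5, $r0  regs=(0,14,0,0,15,0)

$r0=0 $r1=14 $r2=0 $r3=0 $r4=15 $r5=0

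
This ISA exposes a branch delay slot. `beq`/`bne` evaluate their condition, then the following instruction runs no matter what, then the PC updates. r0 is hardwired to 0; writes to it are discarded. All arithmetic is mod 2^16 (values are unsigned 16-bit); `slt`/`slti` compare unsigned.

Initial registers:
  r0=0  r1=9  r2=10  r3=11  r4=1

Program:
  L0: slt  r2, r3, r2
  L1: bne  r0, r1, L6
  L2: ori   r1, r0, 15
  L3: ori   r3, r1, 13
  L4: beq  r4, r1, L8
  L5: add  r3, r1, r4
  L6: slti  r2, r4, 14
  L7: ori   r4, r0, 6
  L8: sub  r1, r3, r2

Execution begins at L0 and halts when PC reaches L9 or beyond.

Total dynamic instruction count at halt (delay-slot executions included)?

6

  step pc=0: slt  r2, r3, r2  regs=(0,9,0,11,1)
  step pc=1: bne  r0, r1, L6  cond=T  regs=(0,9,0,11,1)
  step pc=2: ori   r1, r0, 15  regs=(0,15,0,11,1)
  step pc=6: slti  r2, r4, 14  regs=(0,15,1,11,1)
  step pc=7: ori   r4, r0, 6  regs=(0,15,1,11,6)
  step pc=8: sub  r1, r3, r2  regs=(0,10,1,11,6)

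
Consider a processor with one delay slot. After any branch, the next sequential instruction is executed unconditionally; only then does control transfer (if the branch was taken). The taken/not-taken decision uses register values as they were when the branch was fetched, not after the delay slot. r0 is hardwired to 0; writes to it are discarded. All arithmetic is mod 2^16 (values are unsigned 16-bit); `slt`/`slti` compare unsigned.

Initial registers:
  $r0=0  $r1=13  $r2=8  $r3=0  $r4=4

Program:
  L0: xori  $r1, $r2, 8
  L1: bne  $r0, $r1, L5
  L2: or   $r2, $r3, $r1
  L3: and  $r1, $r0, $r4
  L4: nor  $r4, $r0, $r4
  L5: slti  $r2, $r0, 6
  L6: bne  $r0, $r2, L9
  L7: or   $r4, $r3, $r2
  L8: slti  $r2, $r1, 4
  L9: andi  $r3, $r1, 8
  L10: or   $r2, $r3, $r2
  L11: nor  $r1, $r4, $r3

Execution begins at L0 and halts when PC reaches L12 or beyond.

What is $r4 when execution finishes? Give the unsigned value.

#0 xori  $r1, $r2, 8 ; 0/0/8/0/4
#1 bne  $r0, $r1, L5 ; 0/0/8/0/4 ; →fallthru
#2 or   $r2, $r3, $r1 ; 0/0/0/0/4
#3 and  $r1, $r0, $r4 ; 0/0/0/0/4
#4 nor  $r4, $r0, $r4 ; 0/0/0/0/65531
#5 slti  $r2, $r0, 6 ; 0/0/1/0/65531
#6 bne  $r0, $r2, L9 ; 0/0/1/0/65531 ; →target
#7 or   $r4, $r3, $r2 ; 0/0/1/0/1
#9 andi  $r3, $r1, 8 ; 0/0/1/0/1
#10 or   $r2, $r3, $r2 ; 0/0/1/0/1
#11 nor  $r1, $r4, $r3 ; 0/65534/1/0/1

1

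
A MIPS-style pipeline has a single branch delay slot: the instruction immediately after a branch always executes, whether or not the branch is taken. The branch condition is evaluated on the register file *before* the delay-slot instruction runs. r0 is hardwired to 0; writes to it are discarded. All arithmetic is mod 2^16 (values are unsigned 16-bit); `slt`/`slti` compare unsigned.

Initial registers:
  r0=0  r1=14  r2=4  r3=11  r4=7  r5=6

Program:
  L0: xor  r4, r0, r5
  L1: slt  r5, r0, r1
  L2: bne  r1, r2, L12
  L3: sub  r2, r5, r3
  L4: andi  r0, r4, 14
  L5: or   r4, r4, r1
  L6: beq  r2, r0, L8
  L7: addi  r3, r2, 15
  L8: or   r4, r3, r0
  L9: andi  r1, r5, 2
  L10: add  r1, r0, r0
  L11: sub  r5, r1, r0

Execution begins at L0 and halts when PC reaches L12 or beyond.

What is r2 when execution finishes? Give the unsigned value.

#0 xor  r4, r0, r5 ; 0/14/4/11/6/6
#1 slt  r5, r0, r1 ; 0/14/4/11/6/1
#2 bne  r1, r2, L12 ; 0/14/4/11/6/1 ; →target
#3 sub  r2, r5, r3 ; 0/14/65526/11/6/1

65526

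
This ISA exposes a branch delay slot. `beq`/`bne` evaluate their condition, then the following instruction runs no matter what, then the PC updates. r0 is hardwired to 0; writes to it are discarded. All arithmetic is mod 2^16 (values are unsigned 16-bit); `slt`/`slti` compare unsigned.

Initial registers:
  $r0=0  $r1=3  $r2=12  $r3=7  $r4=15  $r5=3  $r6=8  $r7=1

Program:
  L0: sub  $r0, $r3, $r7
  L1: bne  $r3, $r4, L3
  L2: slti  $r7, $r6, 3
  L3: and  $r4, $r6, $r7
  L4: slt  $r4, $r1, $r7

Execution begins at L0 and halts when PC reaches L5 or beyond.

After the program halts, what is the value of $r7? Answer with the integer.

[0] sub  $r0, $r3, $r7  →  {$r0:0, $r1:3, $r2:12, $r3:7, $r4:15, $r5:3, $r6:8, $r7:1}
[1] bne  $r3, $r4, L3  →  {$r0:0, $r1:3, $r2:12, $r3:7, $r4:15, $r5:3, $r6:8, $r7:1}  ⟨branch taken⟩
[2] slti  $r7, $r6, 3  →  {$r0:0, $r1:3, $r2:12, $r3:7, $r4:15, $r5:3, $r6:8, $r7:0}
[3] and  $r4, $r6, $r7  →  {$r0:0, $r1:3, $r2:12, $r3:7, $r4:0, $r5:3, $r6:8, $r7:0}
[4] slt  $r4, $r1, $r7  →  {$r0:0, $r1:3, $r2:12, $r3:7, $r4:0, $r5:3, $r6:8, $r7:0}

0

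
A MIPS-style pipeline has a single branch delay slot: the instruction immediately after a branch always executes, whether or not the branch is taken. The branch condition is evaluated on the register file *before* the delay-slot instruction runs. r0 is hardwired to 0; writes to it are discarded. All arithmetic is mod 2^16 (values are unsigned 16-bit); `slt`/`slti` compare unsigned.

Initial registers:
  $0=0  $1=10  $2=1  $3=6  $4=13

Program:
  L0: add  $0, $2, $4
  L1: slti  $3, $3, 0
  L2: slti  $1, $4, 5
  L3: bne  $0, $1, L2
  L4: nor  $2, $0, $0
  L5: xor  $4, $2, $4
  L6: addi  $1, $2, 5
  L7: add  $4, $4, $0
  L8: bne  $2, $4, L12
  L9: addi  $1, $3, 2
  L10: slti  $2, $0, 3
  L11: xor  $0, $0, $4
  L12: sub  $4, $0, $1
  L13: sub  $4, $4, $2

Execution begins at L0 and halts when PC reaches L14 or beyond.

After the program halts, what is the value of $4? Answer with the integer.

  step pc=0: add  $0, $2, $4  regs=(0,10,1,6,13)
  step pc=1: slti  $3, $3, 0  regs=(0,10,1,0,13)
  step pc=2: slti  $1, $4, 5  regs=(0,0,1,0,13)
  step pc=3: bne  $0, $1, L2  cond=F  regs=(0,0,1,0,13)
  step pc=4: nor  $2, $0, $0  regs=(0,0,65535,0,13)
  step pc=5: xor  $4, $2, $4  regs=(0,0,65535,0,65522)
  step pc=6: addi  $1, $2, 5  regs=(0,4,65535,0,65522)
  step pc=7: add  $4, $4, $0  regs=(0,4,65535,0,65522)
  step pc=8: bne  $2, $4, L12  cond=T  regs=(0,4,65535,0,65522)
  step pc=9: addi  $1, $3, 2  regs=(0,2,65535,0,65522)
  step pc=12: sub  $4, $0, $1  regs=(0,2,65535,0,65534)
  step pc=13: sub  $4, $4, $2  regs=(0,2,65535,0,65535)

65535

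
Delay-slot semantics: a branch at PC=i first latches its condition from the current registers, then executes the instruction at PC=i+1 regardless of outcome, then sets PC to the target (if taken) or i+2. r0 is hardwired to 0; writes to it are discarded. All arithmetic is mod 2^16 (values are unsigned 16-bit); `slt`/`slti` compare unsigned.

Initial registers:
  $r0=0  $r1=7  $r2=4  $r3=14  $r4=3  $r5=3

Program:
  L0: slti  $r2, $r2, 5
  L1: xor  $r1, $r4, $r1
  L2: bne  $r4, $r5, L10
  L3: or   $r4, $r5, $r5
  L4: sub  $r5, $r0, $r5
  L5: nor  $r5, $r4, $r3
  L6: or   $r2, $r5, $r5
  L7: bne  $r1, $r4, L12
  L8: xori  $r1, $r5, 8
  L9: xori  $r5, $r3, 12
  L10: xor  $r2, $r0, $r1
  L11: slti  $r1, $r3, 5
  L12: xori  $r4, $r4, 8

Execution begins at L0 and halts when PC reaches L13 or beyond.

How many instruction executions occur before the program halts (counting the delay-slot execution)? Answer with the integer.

10

[0] slti  $r2, $r2, 5  →  {$r0:0, $r1:7, $r2:1, $r3:14, $r4:3, $r5:3}
[1] xor  $r1, $r4, $r1  →  {$r0:0, $r1:4, $r2:1, $r3:14, $r4:3, $r5:3}
[2] bne  $r4, $r5, L10  →  {$r0:0, $r1:4, $r2:1, $r3:14, $r4:3, $r5:3}  ⟨branch fallthrough⟩
[3] or   $r4, $r5, $r5  →  {$r0:0, $r1:4, $r2:1, $r3:14, $r4:3, $r5:3}
[4] sub  $r5, $r0, $r5  →  {$r0:0, $r1:4, $r2:1, $r3:14, $r4:3, $r5:65533}
[5] nor  $r5, $r4, $r3  →  {$r0:0, $r1:4, $r2:1, $r3:14, $r4:3, $r5:65520}
[6] or   $r2, $r5, $r5  →  {$r0:0, $r1:4, $r2:65520, $r3:14, $r4:3, $r5:65520}
[7] bne  $r1, $r4, L12  →  {$r0:0, $r1:4, $r2:65520, $r3:14, $r4:3, $r5:65520}  ⟨branch taken⟩
[8] xori  $r1, $r5, 8  →  {$r0:0, $r1:65528, $r2:65520, $r3:14, $r4:3, $r5:65520}
[12] xori  $r4, $r4, 8  →  {$r0:0, $r1:65528, $r2:65520, $r3:14, $r4:11, $r5:65520}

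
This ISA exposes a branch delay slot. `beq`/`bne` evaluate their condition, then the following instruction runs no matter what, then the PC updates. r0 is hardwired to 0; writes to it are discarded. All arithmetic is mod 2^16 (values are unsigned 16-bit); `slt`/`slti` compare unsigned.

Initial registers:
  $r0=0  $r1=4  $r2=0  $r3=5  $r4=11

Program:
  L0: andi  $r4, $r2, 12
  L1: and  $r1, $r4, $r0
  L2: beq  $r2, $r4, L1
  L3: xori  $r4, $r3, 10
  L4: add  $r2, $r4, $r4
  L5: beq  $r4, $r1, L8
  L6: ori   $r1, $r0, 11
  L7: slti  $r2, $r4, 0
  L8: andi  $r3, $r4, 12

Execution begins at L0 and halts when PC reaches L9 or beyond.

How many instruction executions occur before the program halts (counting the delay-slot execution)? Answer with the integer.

PC=0  andi  $r4, $r2, 12     | $r0=0 $r1=4 $r2=0 $r3=5 $r4=0
PC=1  and  $r1, $r4, $r0     | $r0=0 $r1=0 $r2=0 $r3=5 $r4=0
PC=2  beq  $r2, $r4, L1      | $r0=0 $r1=0 $r2=0 $r3=5 $r4=0  [TAKEN]
PC=3  xori  $r4, $r3, 10     | $r0=0 $r1=0 $r2=0 $r3=5 $r4=15
PC=1  and  $r1, $r4, $r0     | $r0=0 $r1=0 $r2=0 $r3=5 $r4=15
PC=2  beq  $r2, $r4, L1      | $r0=0 $r1=0 $r2=0 $r3=5 $r4=15  [not taken]
PC=3  xori  $r4, $r3, 10     | $r0=0 $r1=0 $r2=0 $r3=5 $r4=15
PC=4  add  $r2, $r4, $r4     | $r0=0 $r1=0 $r2=30 $r3=5 $r4=15
PC=5  beq  $r4, $r1, L8      | $r0=0 $r1=0 $r2=30 $r3=5 $r4=15  [not taken]
PC=6  ori   $r1, $r0, 11     | $r0=0 $r1=11 $r2=30 $r3=5 $r4=15
PC=7  slti  $r2, $r4, 0      | $r0=0 $r1=11 $r2=0 $r3=5 $r4=15
PC=8  andi  $r3, $r4, 12     | $r0=0 $r1=11 $r2=0 $r3=12 $r4=15

12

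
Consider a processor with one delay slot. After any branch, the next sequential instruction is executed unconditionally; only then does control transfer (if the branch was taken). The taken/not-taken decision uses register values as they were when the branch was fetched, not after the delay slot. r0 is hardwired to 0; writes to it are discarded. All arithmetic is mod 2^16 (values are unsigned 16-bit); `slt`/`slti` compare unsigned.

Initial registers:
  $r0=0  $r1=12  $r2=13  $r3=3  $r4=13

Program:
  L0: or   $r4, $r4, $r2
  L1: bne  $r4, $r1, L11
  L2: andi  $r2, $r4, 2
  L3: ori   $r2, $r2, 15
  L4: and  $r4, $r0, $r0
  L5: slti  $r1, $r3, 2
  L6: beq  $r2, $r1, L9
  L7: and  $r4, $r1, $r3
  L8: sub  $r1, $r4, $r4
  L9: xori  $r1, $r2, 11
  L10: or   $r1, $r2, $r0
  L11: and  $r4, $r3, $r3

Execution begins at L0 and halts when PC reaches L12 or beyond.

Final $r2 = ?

  step pc=0: or   $r4, $r4, $r2  regs=(0,12,13,3,13)
  step pc=1: bne  $r4, $r1, L11  cond=T  regs=(0,12,13,3,13)
  step pc=2: andi  $r2, $r4, 2  regs=(0,12,0,3,13)
  step pc=11: and  $r4, $r3, $r3  regs=(0,12,0,3,3)

0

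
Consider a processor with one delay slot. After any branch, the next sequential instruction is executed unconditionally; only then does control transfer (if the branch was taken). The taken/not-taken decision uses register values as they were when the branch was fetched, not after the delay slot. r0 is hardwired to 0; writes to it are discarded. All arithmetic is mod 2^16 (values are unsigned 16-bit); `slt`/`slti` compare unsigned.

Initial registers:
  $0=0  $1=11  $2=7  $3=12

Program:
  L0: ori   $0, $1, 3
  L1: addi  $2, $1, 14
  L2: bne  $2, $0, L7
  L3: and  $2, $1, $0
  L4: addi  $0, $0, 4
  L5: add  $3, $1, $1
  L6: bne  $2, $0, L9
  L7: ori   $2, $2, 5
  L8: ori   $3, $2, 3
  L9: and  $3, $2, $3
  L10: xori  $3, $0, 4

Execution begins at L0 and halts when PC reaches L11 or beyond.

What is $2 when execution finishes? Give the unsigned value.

5

  step pc=0: ori   $0, $1, 3  regs=(0,11,7,12)
  step pc=1: addi  $2, $1, 14  regs=(0,11,25,12)
  step pc=2: bne  $2, $0, L7  cond=T  regs=(0,11,25,12)
  step pc=3: and  $2, $1, $0  regs=(0,11,0,12)
  step pc=7: ori   $2, $2, 5  regs=(0,11,5,12)
  step pc=8: ori   $3, $2, 3  regs=(0,11,5,7)
  step pc=9: and  $3, $2, $3  regs=(0,11,5,5)
  step pc=10: xori  $3, $0, 4  regs=(0,11,5,4)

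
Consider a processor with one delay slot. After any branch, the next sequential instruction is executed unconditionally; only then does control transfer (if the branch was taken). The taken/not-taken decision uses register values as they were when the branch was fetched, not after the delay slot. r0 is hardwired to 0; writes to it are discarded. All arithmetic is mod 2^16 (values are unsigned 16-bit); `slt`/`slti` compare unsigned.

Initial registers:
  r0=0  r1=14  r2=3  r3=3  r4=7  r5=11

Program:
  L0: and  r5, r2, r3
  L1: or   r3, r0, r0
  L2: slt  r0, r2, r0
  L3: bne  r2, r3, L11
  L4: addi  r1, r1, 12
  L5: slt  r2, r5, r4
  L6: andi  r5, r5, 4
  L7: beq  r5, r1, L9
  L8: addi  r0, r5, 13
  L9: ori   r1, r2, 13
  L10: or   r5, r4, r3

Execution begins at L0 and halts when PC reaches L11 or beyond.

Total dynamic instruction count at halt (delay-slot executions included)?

5

[0] and  r5, r2, r3  →  {r0:0, r1:14, r2:3, r3:3, r4:7, r5:3}
[1] or   r3, r0, r0  →  {r0:0, r1:14, r2:3, r3:0, r4:7, r5:3}
[2] slt  r0, r2, r0  →  {r0:0, r1:14, r2:3, r3:0, r4:7, r5:3}
[3] bne  r2, r3, L11  →  {r0:0, r1:14, r2:3, r3:0, r4:7, r5:3}  ⟨branch taken⟩
[4] addi  r1, r1, 12  →  {r0:0, r1:26, r2:3, r3:0, r4:7, r5:3}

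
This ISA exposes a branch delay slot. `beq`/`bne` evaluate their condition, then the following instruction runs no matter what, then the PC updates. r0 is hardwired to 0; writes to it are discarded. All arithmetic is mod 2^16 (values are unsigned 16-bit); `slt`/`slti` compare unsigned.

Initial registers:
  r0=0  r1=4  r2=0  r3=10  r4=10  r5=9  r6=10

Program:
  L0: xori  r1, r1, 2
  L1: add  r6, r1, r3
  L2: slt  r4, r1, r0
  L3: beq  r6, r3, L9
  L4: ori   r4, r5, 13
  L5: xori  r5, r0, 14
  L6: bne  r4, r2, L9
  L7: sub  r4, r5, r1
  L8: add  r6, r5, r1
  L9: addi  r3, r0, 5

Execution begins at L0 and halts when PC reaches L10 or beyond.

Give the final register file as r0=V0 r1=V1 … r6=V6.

r0=0 r1=6 r2=0 r3=5 r4=8 r5=14 r6=16

PC=0  xori  r1, r1, 2        | r0=0 r1=6 r2=0 r3=10 r4=10 r5=9 r6=10
PC=1  add  r6, r1, r3        | r0=0 r1=6 r2=0 r3=10 r4=10 r5=9 r6=16
PC=2  slt  r4, r1, r0        | r0=0 r1=6 r2=0 r3=10 r4=0 r5=9 r6=16
PC=3  beq  r6, r3, L9        | r0=0 r1=6 r2=0 r3=10 r4=0 r5=9 r6=16  [not taken]
PC=4  ori   r4, r5, 13       | r0=0 r1=6 r2=0 r3=10 r4=13 r5=9 r6=16
PC=5  xori  r5, r0, 14       | r0=0 r1=6 r2=0 r3=10 r4=13 r5=14 r6=16
PC=6  bne  r4, r2, L9        | r0=0 r1=6 r2=0 r3=10 r4=13 r5=14 r6=16  [TAKEN]
PC=7  sub  r4, r5, r1        | r0=0 r1=6 r2=0 r3=10 r4=8 r5=14 r6=16
PC=9  addi  r3, r0, 5        | r0=0 r1=6 r2=0 r3=5 r4=8 r5=14 r6=16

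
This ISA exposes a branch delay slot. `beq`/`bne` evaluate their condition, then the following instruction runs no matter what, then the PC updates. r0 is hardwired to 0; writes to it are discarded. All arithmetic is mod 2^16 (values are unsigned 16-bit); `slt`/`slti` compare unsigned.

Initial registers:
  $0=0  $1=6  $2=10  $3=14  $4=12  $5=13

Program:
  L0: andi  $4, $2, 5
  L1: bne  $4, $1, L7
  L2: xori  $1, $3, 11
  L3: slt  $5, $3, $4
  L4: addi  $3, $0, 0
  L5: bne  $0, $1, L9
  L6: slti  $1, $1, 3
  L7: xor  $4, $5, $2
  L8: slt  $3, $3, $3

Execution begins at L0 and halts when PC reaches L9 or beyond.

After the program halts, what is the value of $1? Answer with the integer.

5

[0] andi  $4, $2, 5  →  {$0:0, $1:6, $2:10, $3:14, $4:0, $5:13}
[1] bne  $4, $1, L7  →  {$0:0, $1:6, $2:10, $3:14, $4:0, $5:13}  ⟨branch taken⟩
[2] xori  $1, $3, 11  →  {$0:0, $1:5, $2:10, $3:14, $4:0, $5:13}
[7] xor  $4, $5, $2  →  {$0:0, $1:5, $2:10, $3:14, $4:7, $5:13}
[8] slt  $3, $3, $3  →  {$0:0, $1:5, $2:10, $3:0, $4:7, $5:13}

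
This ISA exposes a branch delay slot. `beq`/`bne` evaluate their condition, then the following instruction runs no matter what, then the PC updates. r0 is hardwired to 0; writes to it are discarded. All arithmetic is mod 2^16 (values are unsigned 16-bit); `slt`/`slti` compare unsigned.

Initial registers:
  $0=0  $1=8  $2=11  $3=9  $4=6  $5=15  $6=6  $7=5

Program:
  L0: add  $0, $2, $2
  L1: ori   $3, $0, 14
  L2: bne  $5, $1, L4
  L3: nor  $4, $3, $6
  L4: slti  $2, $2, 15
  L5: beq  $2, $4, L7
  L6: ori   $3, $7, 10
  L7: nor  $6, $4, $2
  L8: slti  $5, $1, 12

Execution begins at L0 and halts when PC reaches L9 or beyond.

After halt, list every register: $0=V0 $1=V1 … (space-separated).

$0=0 $1=8 $2=1 $3=15 $4=65521 $5=1 $6=14 $7=5

[0] add  $0, $2, $2  →  {$0:0, $1:8, $2:11, $3:9, $4:6, $5:15, $6:6, $7:5}
[1] ori   $3, $0, 14  →  {$0:0, $1:8, $2:11, $3:14, $4:6, $5:15, $6:6, $7:5}
[2] bne  $5, $1, L4  →  {$0:0, $1:8, $2:11, $3:14, $4:6, $5:15, $6:6, $7:5}  ⟨branch taken⟩
[3] nor  $4, $3, $6  →  {$0:0, $1:8, $2:11, $3:14, $4:65521, $5:15, $6:6, $7:5}
[4] slti  $2, $2, 15  →  {$0:0, $1:8, $2:1, $3:14, $4:65521, $5:15, $6:6, $7:5}
[5] beq  $2, $4, L7  →  {$0:0, $1:8, $2:1, $3:14, $4:65521, $5:15, $6:6, $7:5}  ⟨branch fallthrough⟩
[6] ori   $3, $7, 10  →  {$0:0, $1:8, $2:1, $3:15, $4:65521, $5:15, $6:6, $7:5}
[7] nor  $6, $4, $2  →  {$0:0, $1:8, $2:1, $3:15, $4:65521, $5:15, $6:14, $7:5}
[8] slti  $5, $1, 12  →  {$0:0, $1:8, $2:1, $3:15, $4:65521, $5:1, $6:14, $7:5}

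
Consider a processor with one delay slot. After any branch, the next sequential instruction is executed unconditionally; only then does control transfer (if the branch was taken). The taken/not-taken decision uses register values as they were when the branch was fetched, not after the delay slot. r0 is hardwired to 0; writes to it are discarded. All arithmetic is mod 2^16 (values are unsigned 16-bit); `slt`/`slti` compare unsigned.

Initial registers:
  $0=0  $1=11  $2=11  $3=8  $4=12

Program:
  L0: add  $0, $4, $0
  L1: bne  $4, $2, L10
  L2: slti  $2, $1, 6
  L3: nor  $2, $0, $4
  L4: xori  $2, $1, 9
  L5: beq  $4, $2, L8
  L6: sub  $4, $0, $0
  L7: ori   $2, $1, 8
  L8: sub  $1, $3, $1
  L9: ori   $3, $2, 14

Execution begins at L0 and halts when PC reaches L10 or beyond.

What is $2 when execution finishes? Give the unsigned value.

0

[0] add  $0, $4, $0  →  {$0:0, $1:11, $2:11, $3:8, $4:12}
[1] bne  $4, $2, L10  →  {$0:0, $1:11, $2:11, $3:8, $4:12}  ⟨branch taken⟩
[2] slti  $2, $1, 6  →  {$0:0, $1:11, $2:0, $3:8, $4:12}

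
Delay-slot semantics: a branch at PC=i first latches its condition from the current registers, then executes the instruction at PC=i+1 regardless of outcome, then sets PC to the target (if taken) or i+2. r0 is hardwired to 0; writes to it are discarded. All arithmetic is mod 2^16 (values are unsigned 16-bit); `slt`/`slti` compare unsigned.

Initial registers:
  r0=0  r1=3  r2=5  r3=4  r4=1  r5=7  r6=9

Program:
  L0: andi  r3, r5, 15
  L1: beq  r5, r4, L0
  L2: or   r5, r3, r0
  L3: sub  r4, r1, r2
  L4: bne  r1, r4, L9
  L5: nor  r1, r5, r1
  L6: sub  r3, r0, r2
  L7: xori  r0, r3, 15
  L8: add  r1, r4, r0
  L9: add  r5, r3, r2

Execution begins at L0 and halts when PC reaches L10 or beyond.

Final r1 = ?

65528

  step pc=0: andi  r3, r5, 15  regs=(0,3,5,7,1,7,9)
  step pc=1: beq  r5, r4, L0  cond=F  regs=(0,3,5,7,1,7,9)
  step pc=2: or   r5, r3, r0  regs=(0,3,5,7,1,7,9)
  step pc=3: sub  r4, r1, r2  regs=(0,3,5,7,65534,7,9)
  step pc=4: bne  r1, r4, L9  cond=T  regs=(0,3,5,7,65534,7,9)
  step pc=5: nor  r1, r5, r1  regs=(0,65528,5,7,65534,7,9)
  step pc=9: add  r5, r3, r2  regs=(0,65528,5,7,65534,12,9)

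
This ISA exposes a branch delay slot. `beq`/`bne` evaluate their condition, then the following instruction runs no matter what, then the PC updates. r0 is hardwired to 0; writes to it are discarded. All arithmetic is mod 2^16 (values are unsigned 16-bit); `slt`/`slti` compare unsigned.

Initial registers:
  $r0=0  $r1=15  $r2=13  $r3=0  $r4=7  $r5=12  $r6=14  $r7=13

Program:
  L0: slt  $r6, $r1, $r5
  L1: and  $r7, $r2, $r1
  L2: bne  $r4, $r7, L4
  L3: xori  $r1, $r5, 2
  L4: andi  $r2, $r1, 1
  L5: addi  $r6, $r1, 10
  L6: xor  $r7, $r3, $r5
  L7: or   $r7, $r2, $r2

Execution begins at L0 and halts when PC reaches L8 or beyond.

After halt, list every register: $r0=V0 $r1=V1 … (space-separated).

$r0=0 $r1=14 $r2=0 $r3=0 $r4=7 $r5=12 $r6=24 $r7=0

#0 slt  $r6, $r1, $r5 ; 0/15/13/0/7/12/0/13
#1 and  $r7, $r2, $r1 ; 0/15/13/0/7/12/0/13
#2 bne  $r4, $r7, L4 ; 0/15/13/0/7/12/0/13 ; →target
#3 xori  $r1, $r5, 2 ; 0/14/13/0/7/12/0/13
#4 andi  $r2, $r1, 1 ; 0/14/0/0/7/12/0/13
#5 addi  $r6, $r1, 10 ; 0/14/0/0/7/12/24/13
#6 xor  $r7, $r3, $r5 ; 0/14/0/0/7/12/24/12
#7 or   $r7, $r2, $r2 ; 0/14/0/0/7/12/24/0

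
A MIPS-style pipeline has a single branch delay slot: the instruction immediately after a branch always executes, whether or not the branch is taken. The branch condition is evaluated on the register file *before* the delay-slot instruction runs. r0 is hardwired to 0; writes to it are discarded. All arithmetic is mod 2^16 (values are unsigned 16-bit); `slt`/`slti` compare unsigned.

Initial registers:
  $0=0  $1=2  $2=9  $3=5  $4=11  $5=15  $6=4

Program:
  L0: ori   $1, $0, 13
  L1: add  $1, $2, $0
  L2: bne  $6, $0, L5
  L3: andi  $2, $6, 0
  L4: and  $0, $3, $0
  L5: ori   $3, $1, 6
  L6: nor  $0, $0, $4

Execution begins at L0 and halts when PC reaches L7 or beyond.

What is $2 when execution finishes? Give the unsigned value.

  step pc=0: ori   $1, $0, 13  regs=(0,13,9,5,11,15,4)
  step pc=1: add  $1, $2, $0  regs=(0,9,9,5,11,15,4)
  step pc=2: bne  $6, $0, L5  cond=T  regs=(0,9,9,5,11,15,4)
  step pc=3: andi  $2, $6, 0  regs=(0,9,0,5,11,15,4)
  step pc=5: ori   $3, $1, 6  regs=(0,9,0,15,11,15,4)
  step pc=6: nor  $0, $0, $4  regs=(0,9,0,15,11,15,4)

0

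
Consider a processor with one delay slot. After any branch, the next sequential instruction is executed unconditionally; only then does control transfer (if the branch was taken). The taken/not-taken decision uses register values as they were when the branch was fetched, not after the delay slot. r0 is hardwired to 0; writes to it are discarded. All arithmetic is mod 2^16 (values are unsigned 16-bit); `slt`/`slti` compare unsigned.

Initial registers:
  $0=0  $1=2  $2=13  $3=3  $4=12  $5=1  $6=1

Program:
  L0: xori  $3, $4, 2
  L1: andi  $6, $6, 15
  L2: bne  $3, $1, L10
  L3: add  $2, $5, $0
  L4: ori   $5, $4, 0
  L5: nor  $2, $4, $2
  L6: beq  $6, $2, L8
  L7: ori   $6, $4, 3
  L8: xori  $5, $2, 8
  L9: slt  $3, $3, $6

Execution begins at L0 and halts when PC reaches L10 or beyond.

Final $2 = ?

PC=0  xori  $3, $4, 2        | $0=0 $1=2 $2=13 $3=14 $4=12 $5=1 $6=1
PC=1  andi  $6, $6, 15       | $0=0 $1=2 $2=13 $3=14 $4=12 $5=1 $6=1
PC=2  bne  $3, $1, L10       | $0=0 $1=2 $2=13 $3=14 $4=12 $5=1 $6=1  [TAKEN]
PC=3  add  $2, $5, $0        | $0=0 $1=2 $2=1 $3=14 $4=12 $5=1 $6=1

1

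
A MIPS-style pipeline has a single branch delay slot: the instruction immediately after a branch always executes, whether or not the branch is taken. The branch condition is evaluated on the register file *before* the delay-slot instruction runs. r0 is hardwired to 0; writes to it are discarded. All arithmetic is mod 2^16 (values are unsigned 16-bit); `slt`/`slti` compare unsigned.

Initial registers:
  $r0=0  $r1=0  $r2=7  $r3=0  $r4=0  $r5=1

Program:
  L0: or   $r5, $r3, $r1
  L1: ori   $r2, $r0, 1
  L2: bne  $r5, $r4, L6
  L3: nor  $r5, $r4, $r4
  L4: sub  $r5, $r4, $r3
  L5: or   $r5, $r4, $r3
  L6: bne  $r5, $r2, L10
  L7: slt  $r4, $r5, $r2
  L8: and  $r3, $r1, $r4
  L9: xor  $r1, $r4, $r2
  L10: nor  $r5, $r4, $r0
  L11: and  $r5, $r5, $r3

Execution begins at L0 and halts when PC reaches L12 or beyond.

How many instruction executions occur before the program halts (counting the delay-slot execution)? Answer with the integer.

PC=0  or   $r5, $r3, $r1     | $r0=0 $r1=0 $r2=7 $r3=0 $r4=0 $r5=0
PC=1  ori   $r2, $r0, 1      | $r0=0 $r1=0 $r2=1 $r3=0 $r4=0 $r5=0
PC=2  bne  $r5, $r4, L6      | $r0=0 $r1=0 $r2=1 $r3=0 $r4=0 $r5=0  [not taken]
PC=3  nor  $r5, $r4, $r4     | $r0=0 $r1=0 $r2=1 $r3=0 $r4=0 $r5=65535
PC=4  sub  $r5, $r4, $r3     | $r0=0 $r1=0 $r2=1 $r3=0 $r4=0 $r5=0
PC=5  or   $r5, $r4, $r3     | $r0=0 $r1=0 $r2=1 $r3=0 $r4=0 $r5=0
PC=6  bne  $r5, $r2, L10     | $r0=0 $r1=0 $r2=1 $r3=0 $r4=0 $r5=0  [TAKEN]
PC=7  slt  $r4, $r5, $r2     | $r0=0 $r1=0 $r2=1 $r3=0 $r4=1 $r5=0
PC=10 nor  $r5, $r4, $r0     | $r0=0 $r1=0 $r2=1 $r3=0 $r4=1 $r5=65534
PC=11 and  $r5, $r5, $r3     | $r0=0 $r1=0 $r2=1 $r3=0 $r4=1 $r5=0

10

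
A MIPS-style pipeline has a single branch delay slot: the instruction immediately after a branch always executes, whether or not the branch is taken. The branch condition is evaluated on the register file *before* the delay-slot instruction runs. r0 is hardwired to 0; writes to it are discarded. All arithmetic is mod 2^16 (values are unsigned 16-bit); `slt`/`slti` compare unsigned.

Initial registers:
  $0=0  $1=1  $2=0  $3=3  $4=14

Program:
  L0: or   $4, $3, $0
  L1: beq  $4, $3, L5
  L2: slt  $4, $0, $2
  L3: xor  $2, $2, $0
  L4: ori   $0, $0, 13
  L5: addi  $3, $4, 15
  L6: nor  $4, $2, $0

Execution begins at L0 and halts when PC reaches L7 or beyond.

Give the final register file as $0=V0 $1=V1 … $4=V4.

  step pc=0: or   $4, $3, $0  regs=(0,1,0,3,3)
  step pc=1: beq  $4, $3, L5  cond=T  regs=(0,1,0,3,3)
  step pc=2: slt  $4, $0, $2  regs=(0,1,0,3,0)
  step pc=5: addi  $3, $4, 15  regs=(0,1,0,15,0)
  step pc=6: nor  $4, $2, $0  regs=(0,1,0,15,65535)

$0=0 $1=1 $2=0 $3=15 $4=65535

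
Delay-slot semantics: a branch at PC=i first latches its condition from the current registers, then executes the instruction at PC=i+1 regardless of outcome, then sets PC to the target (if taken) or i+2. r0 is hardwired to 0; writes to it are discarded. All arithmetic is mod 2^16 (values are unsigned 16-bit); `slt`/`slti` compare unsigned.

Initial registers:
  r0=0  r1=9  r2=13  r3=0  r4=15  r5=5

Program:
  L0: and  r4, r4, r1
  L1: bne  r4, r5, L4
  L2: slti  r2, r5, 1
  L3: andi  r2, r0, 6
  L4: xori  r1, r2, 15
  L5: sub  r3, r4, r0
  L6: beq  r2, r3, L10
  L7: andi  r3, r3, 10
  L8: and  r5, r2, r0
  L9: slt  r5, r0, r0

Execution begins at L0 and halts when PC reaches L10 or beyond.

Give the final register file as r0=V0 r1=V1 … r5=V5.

r0=0 r1=15 r2=0 r3=8 r4=9 r5=0

[0] and  r4, r4, r1  →  {r0:0, r1:9, r2:13, r3:0, r4:9, r5:5}
[1] bne  r4, r5, L4  →  {r0:0, r1:9, r2:13, r3:0, r4:9, r5:5}  ⟨branch taken⟩
[2] slti  r2, r5, 1  →  {r0:0, r1:9, r2:0, r3:0, r4:9, r5:5}
[4] xori  r1, r2, 15  →  {r0:0, r1:15, r2:0, r3:0, r4:9, r5:5}
[5] sub  r3, r4, r0  →  {r0:0, r1:15, r2:0, r3:9, r4:9, r5:5}
[6] beq  r2, r3, L10  →  {r0:0, r1:15, r2:0, r3:9, r4:9, r5:5}  ⟨branch fallthrough⟩
[7] andi  r3, r3, 10  →  {r0:0, r1:15, r2:0, r3:8, r4:9, r5:5}
[8] and  r5, r2, r0  →  {r0:0, r1:15, r2:0, r3:8, r4:9, r5:0}
[9] slt  r5, r0, r0  →  {r0:0, r1:15, r2:0, r3:8, r4:9, r5:0}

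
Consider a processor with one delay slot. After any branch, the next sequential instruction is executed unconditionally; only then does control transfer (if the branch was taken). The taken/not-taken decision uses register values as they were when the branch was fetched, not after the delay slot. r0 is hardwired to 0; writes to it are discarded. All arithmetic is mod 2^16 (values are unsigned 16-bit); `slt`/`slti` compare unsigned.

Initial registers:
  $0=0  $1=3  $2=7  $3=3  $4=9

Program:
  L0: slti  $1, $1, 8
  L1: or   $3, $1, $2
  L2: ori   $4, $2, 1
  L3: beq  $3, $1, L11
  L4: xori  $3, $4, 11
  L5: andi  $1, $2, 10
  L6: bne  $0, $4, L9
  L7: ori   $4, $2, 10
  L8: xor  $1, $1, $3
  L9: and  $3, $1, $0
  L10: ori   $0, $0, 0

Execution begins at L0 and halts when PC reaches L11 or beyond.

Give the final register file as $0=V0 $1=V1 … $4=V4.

  step pc=0: slti  $1, $1, 8  regs=(0,1,7,3,9)
  step pc=1: or   $3, $1, $2  regs=(0,1,7,7,9)
  step pc=2: ori   $4, $2, 1  regs=(0,1,7,7,7)
  step pc=3: beq  $3, $1, L11  cond=F  regs=(0,1,7,7,7)
  step pc=4: xori  $3, $4, 11  regs=(0,1,7,12,7)
  step pc=5: andi  $1, $2, 10  regs=(0,2,7,12,7)
  step pc=6: bne  $0, $4, L9  cond=T  regs=(0,2,7,12,7)
  step pc=7: ori   $4, $2, 10  regs=(0,2,7,12,15)
  step pc=9: and  $3, $1, $0  regs=(0,2,7,0,15)
  step pc=10: ori   $0, $0, 0  regs=(0,2,7,0,15)

$0=0 $1=2 $2=7 $3=0 $4=15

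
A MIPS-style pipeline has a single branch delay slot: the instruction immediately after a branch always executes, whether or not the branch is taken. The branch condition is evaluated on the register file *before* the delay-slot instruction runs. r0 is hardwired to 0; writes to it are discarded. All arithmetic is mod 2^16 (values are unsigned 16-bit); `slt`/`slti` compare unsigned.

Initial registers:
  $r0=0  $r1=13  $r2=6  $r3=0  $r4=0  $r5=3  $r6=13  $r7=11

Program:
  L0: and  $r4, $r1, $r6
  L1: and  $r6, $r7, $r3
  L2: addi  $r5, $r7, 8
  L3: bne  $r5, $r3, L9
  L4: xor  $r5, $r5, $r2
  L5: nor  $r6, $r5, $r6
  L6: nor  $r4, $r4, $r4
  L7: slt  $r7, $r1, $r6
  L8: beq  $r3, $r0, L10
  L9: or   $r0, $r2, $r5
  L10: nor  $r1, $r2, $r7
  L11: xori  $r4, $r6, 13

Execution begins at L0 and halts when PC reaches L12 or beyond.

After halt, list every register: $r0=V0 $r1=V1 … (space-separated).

[0] and  $r4, $r1, $r6  →  {$r0:0, $r1:13, $r2:6, $r3:0, $r4:13, $r5:3, $r6:13, $r7:11}
[1] and  $r6, $r7, $r3  →  {$r0:0, $r1:13, $r2:6, $r3:0, $r4:13, $r5:3, $r6:0, $r7:11}
[2] addi  $r5, $r7, 8  →  {$r0:0, $r1:13, $r2:6, $r3:0, $r4:13, $r5:19, $r6:0, $r7:11}
[3] bne  $r5, $r3, L9  →  {$r0:0, $r1:13, $r2:6, $r3:0, $r4:13, $r5:19, $r6:0, $r7:11}  ⟨branch taken⟩
[4] xor  $r5, $r5, $r2  →  {$r0:0, $r1:13, $r2:6, $r3:0, $r4:13, $r5:21, $r6:0, $r7:11}
[9] or   $r0, $r2, $r5  →  {$r0:0, $r1:13, $r2:6, $r3:0, $r4:13, $r5:21, $r6:0, $r7:11}
[10] nor  $r1, $r2, $r7  →  {$r0:0, $r1:65520, $r2:6, $r3:0, $r4:13, $r5:21, $r6:0, $r7:11}
[11] xori  $r4, $r6, 13  →  {$r0:0, $r1:65520, $r2:6, $r3:0, $r4:13, $r5:21, $r6:0, $r7:11}

$r0=0 $r1=65520 $r2=6 $r3=0 $r4=13 $r5=21 $r6=0 $r7=11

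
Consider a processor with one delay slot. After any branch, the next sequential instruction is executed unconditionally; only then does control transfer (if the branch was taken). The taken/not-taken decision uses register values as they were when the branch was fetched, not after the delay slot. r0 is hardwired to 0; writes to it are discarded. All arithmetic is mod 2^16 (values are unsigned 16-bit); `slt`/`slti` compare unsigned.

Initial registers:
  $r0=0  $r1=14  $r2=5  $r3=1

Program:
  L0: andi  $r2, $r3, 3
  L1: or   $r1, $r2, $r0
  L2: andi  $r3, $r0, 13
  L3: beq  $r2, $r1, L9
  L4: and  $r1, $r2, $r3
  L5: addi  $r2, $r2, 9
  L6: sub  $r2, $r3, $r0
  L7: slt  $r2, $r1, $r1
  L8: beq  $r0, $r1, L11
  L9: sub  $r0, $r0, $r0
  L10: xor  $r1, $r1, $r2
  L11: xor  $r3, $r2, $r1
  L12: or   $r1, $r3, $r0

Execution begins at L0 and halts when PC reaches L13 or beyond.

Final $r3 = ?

  step pc=0: andi  $r2, $r3, 3  regs=(0,14,1,1)
  step pc=1: or   $r1, $r2, $r0  regs=(0,1,1,1)
  step pc=2: andi  $r3, $r0, 13  regs=(0,1,1,0)
  step pc=3: beq  $r2, $r1, L9  cond=T  regs=(0,1,1,0)
  step pc=4: and  $r1, $r2, $r3  regs=(0,0,1,0)
  step pc=9: sub  $r0, $r0, $r0  regs=(0,0,1,0)
  step pc=10: xor  $r1, $r1, $r2  regs=(0,1,1,0)
  step pc=11: xor  $r3, $r2, $r1  regs=(0,1,1,0)
  step pc=12: or   $r1, $r3, $r0  regs=(0,0,1,0)

0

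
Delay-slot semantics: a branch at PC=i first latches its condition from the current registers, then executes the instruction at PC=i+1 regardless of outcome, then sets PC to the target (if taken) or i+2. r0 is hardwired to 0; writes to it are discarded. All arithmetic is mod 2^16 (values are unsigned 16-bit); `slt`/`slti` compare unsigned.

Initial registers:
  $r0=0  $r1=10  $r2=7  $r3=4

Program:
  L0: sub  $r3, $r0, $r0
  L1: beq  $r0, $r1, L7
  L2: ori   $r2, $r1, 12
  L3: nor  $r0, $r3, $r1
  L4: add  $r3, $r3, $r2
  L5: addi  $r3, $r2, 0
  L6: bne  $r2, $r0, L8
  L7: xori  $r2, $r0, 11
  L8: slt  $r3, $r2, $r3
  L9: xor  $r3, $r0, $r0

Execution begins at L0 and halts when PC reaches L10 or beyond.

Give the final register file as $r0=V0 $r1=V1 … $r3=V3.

#0 sub  $r3, $r0, $r0 ; 0/10/7/0
#1 beq  $r0, $r1, L7 ; 0/10/7/0 ; →fallthru
#2 ori   $r2, $r1, 12 ; 0/10/14/0
#3 nor  $r0, $r3, $r1 ; 0/10/14/0
#4 add  $r3, $r3, $r2 ; 0/10/14/14
#5 addi  $r3, $r2, 0 ; 0/10/14/14
#6 bne  $r2, $r0, L8 ; 0/10/14/14 ; →target
#7 xori  $r2, $r0, 11 ; 0/10/11/14
#8 slt  $r3, $r2, $r3 ; 0/10/11/1
#9 xor  $r3, $r0, $r0 ; 0/10/11/0

$r0=0 $r1=10 $r2=11 $r3=0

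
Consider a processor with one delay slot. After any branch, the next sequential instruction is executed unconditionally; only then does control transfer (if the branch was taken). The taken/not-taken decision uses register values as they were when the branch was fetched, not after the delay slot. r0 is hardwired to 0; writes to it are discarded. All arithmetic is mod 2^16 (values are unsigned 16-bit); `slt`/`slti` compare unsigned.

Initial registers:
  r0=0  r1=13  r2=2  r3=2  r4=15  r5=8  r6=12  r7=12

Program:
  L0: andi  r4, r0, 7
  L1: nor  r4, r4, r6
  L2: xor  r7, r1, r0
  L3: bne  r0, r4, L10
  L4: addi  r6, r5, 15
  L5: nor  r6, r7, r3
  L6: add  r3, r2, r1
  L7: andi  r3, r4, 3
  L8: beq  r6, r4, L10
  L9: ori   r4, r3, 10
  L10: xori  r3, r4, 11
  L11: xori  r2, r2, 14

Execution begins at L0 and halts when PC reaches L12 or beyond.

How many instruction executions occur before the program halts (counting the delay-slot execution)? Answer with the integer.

7

[0] andi  r4, r0, 7  →  {r0:0, r1:13, r2:2, r3:2, r4:0, r5:8, r6:12, r7:12}
[1] nor  r4, r4, r6  →  {r0:0, r1:13, r2:2, r3:2, r4:65523, r5:8, r6:12, r7:12}
[2] xor  r7, r1, r0  →  {r0:0, r1:13, r2:2, r3:2, r4:65523, r5:8, r6:12, r7:13}
[3] bne  r0, r4, L10  →  {r0:0, r1:13, r2:2, r3:2, r4:65523, r5:8, r6:12, r7:13}  ⟨branch taken⟩
[4] addi  r6, r5, 15  →  {r0:0, r1:13, r2:2, r3:2, r4:65523, r5:8, r6:23, r7:13}
[10] xori  r3, r4, 11  →  {r0:0, r1:13, r2:2, r3:65528, r4:65523, r5:8, r6:23, r7:13}
[11] xori  r2, r2, 14  →  {r0:0, r1:13, r2:12, r3:65528, r4:65523, r5:8, r6:23, r7:13}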